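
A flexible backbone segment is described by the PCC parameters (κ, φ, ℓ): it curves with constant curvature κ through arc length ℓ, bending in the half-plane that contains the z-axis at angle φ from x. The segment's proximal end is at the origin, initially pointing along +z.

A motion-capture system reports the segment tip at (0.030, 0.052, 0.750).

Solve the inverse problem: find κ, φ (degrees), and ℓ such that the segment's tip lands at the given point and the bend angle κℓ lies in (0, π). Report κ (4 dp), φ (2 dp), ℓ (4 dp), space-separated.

ρ = √(x²+y²) = √(0.030² + 0.052²) = 0.06003
φ = atan2(y, x) mod 360° = atan2(0.052, 0.030) = 60.0184°
|p|² = ρ² + z² = 0.06003² + 0.750² = 0.56610
κ = 2ρ / |p|² = 2×0.06003 / 0.56610 = 0.21209
θ = 2·atan2(ρ, z) = 2·atan2(0.06003, 0.750) = 0.15975 rad
ℓ = θ/κ = 0.15975/0.21209 = 0.75320

0.2121 60.02 0.7532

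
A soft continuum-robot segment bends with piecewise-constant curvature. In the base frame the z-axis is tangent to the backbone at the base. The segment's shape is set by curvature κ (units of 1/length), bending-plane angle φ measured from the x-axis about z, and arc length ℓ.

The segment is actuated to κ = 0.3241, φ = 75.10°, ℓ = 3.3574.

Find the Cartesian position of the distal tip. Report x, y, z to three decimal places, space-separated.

θ = κ·ℓ = 0.3241 × 3.3574 = 1.08813 rad
ρ = (1 − cos θ)/κ = (1 − 0.46414)/0.3241 = 1.65338
z = sin θ / κ = 0.88576/0.3241 = 2.73299
x = ρ cos φ = 1.65338 × cos(75.10°) = 0.42514
y = ρ sin φ = 1.65338 × sin(75.10°) = 1.59779

0.425 1.598 2.733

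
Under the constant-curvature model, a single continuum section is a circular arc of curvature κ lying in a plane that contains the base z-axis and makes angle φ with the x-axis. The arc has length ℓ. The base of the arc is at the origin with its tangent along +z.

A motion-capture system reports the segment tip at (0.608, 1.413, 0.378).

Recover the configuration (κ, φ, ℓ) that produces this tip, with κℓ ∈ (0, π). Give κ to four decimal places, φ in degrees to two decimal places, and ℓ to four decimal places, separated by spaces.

1.2261 66.72 2.1692

ρ = √(x²+y²) = √(0.608² + 1.413²) = 1.53826
φ = atan2(y, x) mod 360° = atan2(1.413, 0.608) = 66.7183°
|p|² = ρ² + z² = 1.53826² + 0.378² = 2.50912
κ = 2ρ / |p|² = 2×1.53826 / 2.50912 = 1.22613
θ = 2·atan2(ρ, z) = 2·atan2(1.53826, 0.378) = 2.65968 rad
ℓ = θ/κ = 2.65968/1.22613 = 2.16916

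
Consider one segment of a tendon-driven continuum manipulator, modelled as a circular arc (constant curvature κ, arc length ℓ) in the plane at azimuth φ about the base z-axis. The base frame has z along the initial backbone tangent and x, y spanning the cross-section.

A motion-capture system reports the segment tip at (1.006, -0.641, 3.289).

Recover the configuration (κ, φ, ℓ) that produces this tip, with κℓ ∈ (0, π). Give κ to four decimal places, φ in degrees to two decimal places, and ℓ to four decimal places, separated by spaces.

ρ = √(x²+y²) = √(1.006² + -0.641²) = 1.19286
φ = atan2(y, x) mod 360° = atan2(-0.641, 1.006) = 327.4957°
|p|² = ρ² + z² = 1.19286² + 3.289² = 12.24044
κ = 2ρ / |p|² = 2×1.19286 / 12.24044 = 0.19490
θ = 2·atan2(ρ, z) = 2·atan2(1.19286, 3.289) = 0.69586 rad
ℓ = θ/κ = 0.69586/0.19490 = 3.57023

0.1949 327.50 3.5702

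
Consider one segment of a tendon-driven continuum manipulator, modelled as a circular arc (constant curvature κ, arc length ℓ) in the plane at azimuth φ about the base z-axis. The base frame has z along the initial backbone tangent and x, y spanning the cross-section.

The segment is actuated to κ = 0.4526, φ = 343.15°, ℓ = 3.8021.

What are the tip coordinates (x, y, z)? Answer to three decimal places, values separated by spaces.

2.431 -0.736 2.185

θ = κ·ℓ = 0.4526 × 3.8021 = 1.72083 rad
ρ = (1 − cos θ)/κ = (1 − -0.14947)/0.4526 = 2.53971
z = sin θ / κ = 0.98877/0.4526 = 2.18464
x = ρ cos φ = 2.53971 × cos(343.15°) = 2.43067
y = ρ sin φ = 2.53971 × sin(343.15°) = -0.73618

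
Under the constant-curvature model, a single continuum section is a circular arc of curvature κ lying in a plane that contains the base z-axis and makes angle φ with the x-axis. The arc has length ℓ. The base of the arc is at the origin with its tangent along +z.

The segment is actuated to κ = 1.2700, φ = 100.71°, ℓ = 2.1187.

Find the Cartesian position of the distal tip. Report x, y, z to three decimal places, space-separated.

θ = κ·ℓ = 1.2700 × 2.1187 = 2.69075 rad
ρ = (1 − cos θ)/κ = (1 − -0.90008)/1.2700 = 1.49613
z = sin θ / κ = 0.43573/1.2700 = 0.34309
x = ρ cos φ = 1.49613 × cos(100.71°) = -0.27804
y = ρ sin φ = 1.49613 × sin(100.71°) = 1.47006

-0.278 1.470 0.343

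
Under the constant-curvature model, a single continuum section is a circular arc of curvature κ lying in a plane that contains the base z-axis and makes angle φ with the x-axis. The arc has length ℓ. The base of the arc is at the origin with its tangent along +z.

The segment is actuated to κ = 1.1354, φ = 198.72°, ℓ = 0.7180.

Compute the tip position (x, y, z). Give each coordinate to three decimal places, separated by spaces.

θ = κ·ℓ = 1.1354 × 0.7180 = 0.81522 rad
ρ = (1 − cos θ)/κ = (1 − 0.68571)/1.1354 = 0.27681
z = sin θ / κ = 0.72787/1.1354 = 0.64107
x = ρ cos φ = 0.27681 × cos(198.72°) = -0.26217
y = ρ sin φ = 0.27681 × sin(198.72°) = -0.08884

-0.262 -0.089 0.641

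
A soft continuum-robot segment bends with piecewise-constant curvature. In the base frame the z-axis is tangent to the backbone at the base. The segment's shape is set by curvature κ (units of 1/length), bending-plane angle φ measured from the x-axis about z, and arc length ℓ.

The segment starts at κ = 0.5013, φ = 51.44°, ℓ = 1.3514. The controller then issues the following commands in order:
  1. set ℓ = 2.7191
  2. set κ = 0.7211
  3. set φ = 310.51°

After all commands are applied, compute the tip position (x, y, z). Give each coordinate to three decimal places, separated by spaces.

1.243 -1.455 1.283

initial: κ=0.5013, φ=51.44°, ℓ=1.3514
cmd 1: set ℓ=2.7191 → (κ,φ,ℓ)=(0.5013,51.44°,2.7191) → tip=(0.9870,1.2382,1.9519)
cmd 2: set κ=0.7211 → (κ,φ,ℓ)=(0.7211,51.44°,2.7191) → tip=(1.1930,1.4966,1.2827)
cmd 3: set φ=310.51° → (κ,φ,ℓ)=(0.7211,310.51°,2.7191) → tip=(1.2433,-1.4552,1.2827)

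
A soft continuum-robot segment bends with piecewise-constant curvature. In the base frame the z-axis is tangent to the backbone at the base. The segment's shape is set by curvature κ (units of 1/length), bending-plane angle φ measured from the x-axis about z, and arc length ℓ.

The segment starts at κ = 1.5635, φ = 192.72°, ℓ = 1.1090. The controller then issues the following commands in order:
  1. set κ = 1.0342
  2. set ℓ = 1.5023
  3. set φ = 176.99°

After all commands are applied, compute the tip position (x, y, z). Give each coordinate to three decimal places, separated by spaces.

initial: κ=1.5635, φ=192.72°, ℓ=1.1090
cmd 1: set κ=1.0342 → (κ,φ,ℓ)=(1.0342,192.72°,1.1090) → tip=(-0.5553,-0.1253,0.8814)
cmd 2: set ℓ=1.5023 → (κ,φ,ℓ)=(1.0342,192.72°,1.5023) → tip=(-0.9271,-0.2093,0.9668)
cmd 3: set φ=176.99° → (κ,φ,ℓ)=(1.0342,176.99°,1.5023) → tip=(-0.9491,0.0499,0.9668)

-0.949 0.050 0.967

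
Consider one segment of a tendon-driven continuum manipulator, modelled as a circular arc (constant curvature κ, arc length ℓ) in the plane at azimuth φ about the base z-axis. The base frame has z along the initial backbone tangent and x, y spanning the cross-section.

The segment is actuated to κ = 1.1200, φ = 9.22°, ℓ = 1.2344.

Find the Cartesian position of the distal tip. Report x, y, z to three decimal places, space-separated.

0.716 0.116 0.877

θ = κ·ℓ = 1.1200 × 1.2344 = 1.38253 rad
ρ = (1 − cos θ)/κ = (1 − 0.18716)/1.1200 = 0.72575
z = sin θ / κ = 0.98233/1.1200 = 0.87708
x = ρ cos φ = 0.72575 × cos(9.22°) = 0.71638
y = ρ sin φ = 0.72575 × sin(9.22°) = 0.11628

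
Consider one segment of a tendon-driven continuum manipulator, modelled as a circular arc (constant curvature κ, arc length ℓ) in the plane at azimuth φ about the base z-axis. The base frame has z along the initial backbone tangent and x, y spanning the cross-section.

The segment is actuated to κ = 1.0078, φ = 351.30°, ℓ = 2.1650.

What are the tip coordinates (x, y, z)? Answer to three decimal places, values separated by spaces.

θ = κ·ℓ = 1.0078 × 2.1650 = 2.18189 rad
ρ = (1 − cos θ)/κ = (1 − -0.57376)/1.0078 = 1.56158
z = sin θ / κ = 0.81902/1.0078 = 0.81268
x = ρ cos φ = 1.56158 × cos(351.30°) = 1.54361
y = ρ sin φ = 1.56158 × sin(351.30°) = -0.23621

1.544 -0.236 0.813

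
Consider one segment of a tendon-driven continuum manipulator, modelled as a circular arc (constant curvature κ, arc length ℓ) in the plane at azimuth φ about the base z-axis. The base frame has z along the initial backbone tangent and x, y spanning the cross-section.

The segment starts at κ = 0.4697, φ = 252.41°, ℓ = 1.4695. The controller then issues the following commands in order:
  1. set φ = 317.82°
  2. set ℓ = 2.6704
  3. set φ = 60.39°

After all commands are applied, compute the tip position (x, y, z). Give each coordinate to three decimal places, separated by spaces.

0.725 1.275 2.023

initial: κ=0.4697, φ=252.41°, ℓ=1.4695
cmd 1: set φ=317.82° → (κ,φ,ℓ)=(0.4697,317.82°,1.4695) → tip=(0.3611,-0.3272,1.3556)
cmd 2: set ℓ=2.6704 → (κ,φ,ℓ)=(0.4697,317.82°,2.6704) → tip=(1.0866,-0.9846,2.0233)
cmd 3: set φ=60.39° → (κ,φ,ℓ)=(0.4697,60.39°,2.6704) → tip=(0.7245,1.2749,2.0233)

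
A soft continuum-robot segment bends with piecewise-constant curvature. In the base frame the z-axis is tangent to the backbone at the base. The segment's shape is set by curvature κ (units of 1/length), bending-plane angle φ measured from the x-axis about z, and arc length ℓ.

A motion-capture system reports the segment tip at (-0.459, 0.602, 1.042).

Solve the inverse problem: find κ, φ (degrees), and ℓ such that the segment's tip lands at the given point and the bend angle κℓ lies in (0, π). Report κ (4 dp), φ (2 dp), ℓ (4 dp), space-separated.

ρ = √(x²+y²) = √(-0.459² + 0.602²) = 0.75702
φ = atan2(y, x) mod 360° = atan2(0.602, -0.459) = 127.3240°
|p|² = ρ² + z² = 0.75702² + 1.042² = 1.65885
κ = 2ρ / |p|² = 2×0.75702 / 1.65885 = 0.91271
θ = 2·atan2(ρ, z) = 2·atan2(0.75702, 1.042) = 1.25659 rad
ℓ = θ/κ = 1.25659/0.91271 = 1.37677

0.9127 127.32 1.3768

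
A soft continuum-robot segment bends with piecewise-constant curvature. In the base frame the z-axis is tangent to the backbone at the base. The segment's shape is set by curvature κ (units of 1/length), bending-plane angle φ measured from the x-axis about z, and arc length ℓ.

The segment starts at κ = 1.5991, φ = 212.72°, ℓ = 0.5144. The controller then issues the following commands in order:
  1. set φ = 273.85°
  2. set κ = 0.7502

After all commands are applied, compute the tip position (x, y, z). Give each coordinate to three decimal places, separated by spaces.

initial: κ=1.5991, φ=212.72°, ℓ=0.5144
cmd 1: set φ=273.85° → (κ,φ,ℓ)=(1.5991,273.85°,0.5144) → tip=(0.0134,-0.1995,0.4583)
cmd 2: set κ=0.7502 → (κ,φ,ℓ)=(0.7502,273.85°,0.5144) → tip=(0.0066,-0.0978,0.5017)

0.007 -0.098 0.502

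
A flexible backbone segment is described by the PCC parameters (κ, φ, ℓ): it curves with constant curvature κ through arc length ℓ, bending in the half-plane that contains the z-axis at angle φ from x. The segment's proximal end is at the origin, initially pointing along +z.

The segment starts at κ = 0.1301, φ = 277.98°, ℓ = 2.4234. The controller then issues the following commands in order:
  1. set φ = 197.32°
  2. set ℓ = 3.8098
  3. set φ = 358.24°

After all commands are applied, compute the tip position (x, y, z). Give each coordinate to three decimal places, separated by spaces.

0.925 -0.028 3.656

initial: κ=0.1301, φ=277.98°, ℓ=2.4234
cmd 1: set φ=197.32° → (κ,φ,ℓ)=(0.1301,197.32°,2.4234) → tip=(-0.3617,-0.1128,2.3834)
cmd 2: set ℓ=3.8098 → (κ,φ,ℓ)=(0.1301,197.32°,3.8098) → tip=(-0.8831,-0.2754,3.6557)
cmd 3: set φ=358.24° → (κ,φ,ℓ)=(0.1301,358.24°,3.8098) → tip=(0.9246,-0.0284,3.6557)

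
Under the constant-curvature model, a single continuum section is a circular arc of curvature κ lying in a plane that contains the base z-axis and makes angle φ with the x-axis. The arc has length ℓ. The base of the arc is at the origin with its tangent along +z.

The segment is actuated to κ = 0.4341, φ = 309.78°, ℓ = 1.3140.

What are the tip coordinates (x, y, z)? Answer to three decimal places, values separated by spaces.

θ = κ·ℓ = 0.4341 × 1.3140 = 0.57041 rad
ρ = (1 − cos θ)/κ = (1 − 0.84168)/0.4341 = 0.36471
z = sin θ / κ = 0.53997/0.4341 = 1.24390
x = ρ cos φ = 0.36471 × cos(309.78°) = 0.23335
y = ρ sin φ = 0.36471 × sin(309.78°) = -0.28028

0.233 -0.280 1.244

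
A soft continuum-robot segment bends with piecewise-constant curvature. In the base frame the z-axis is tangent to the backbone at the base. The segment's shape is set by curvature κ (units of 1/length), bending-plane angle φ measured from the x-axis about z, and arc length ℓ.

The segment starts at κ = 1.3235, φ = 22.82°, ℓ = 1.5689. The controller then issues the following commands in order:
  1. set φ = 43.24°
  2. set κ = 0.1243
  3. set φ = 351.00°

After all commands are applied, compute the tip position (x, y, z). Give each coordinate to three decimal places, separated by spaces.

initial: κ=1.3235, φ=22.82°, ℓ=1.5689
cmd 1: set φ=43.24° → (κ,φ,ℓ)=(1.3235,43.24°,1.5689) → tip=(0.8170,0.7683,0.6610)
cmd 2: set κ=0.1243 → (κ,φ,ℓ)=(0.1243,43.24°,1.5689) → tip=(0.1111,0.1045,1.5590)
cmd 3: set φ=351.00° → (κ,φ,ℓ)=(0.1243,351.00°,1.5689) → tip=(0.1506,-0.0239,1.5590)

0.151 -0.024 1.559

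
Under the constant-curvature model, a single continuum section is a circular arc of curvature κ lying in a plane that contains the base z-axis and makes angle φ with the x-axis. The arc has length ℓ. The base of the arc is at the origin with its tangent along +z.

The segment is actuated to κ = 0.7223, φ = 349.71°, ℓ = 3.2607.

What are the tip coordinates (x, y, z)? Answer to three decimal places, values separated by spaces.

θ = κ·ℓ = 0.7223 × 3.2607 = 2.35520 rad
ρ = (1 − cos θ)/κ = (1 − -0.70641)/0.7223 = 2.36246
z = sin θ / κ = 0.70781/0.7223 = 0.97994
x = ρ cos φ = 2.36246 × cos(349.71°) = 2.32446
y = ρ sin φ = 2.36246 × sin(349.71°) = -0.42201

2.324 -0.422 0.980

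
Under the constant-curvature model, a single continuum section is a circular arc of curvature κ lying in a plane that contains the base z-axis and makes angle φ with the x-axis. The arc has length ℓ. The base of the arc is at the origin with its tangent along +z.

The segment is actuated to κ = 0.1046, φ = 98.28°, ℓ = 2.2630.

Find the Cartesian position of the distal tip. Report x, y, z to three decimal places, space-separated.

θ = κ·ℓ = 0.1046 × 2.2630 = 0.23671 rad
ρ = (1 − cos θ)/κ = (1 − 0.97211)/0.1046 = 0.26659
z = sin θ / κ = 0.23451/0.1046 = 2.24193
x = ρ cos φ = 0.26659 × cos(98.28°) = -0.03839
y = ρ sin φ = 0.26659 × sin(98.28°) = 0.26381

-0.038 0.264 2.242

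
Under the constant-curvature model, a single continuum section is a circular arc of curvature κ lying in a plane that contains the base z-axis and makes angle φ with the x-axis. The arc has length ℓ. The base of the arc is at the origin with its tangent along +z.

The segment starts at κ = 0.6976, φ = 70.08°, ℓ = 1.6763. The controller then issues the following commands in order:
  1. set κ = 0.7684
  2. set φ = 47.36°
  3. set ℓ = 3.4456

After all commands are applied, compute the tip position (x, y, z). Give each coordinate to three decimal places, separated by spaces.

initial: κ=0.6976, φ=70.08°, ℓ=1.6763
cmd 1: set κ=0.7684 → (κ,φ,ℓ)=(0.7684,70.08°,1.6763) → tip=(0.3197,0.8822,1.2497)
cmd 2: set φ=47.36° → (κ,φ,ℓ)=(0.7684,47.36°,1.6763) → tip=(0.6356,0.6903,1.2497)
cmd 3: set ℓ=3.4456 → (κ,φ,ℓ)=(0.7684,47.36°,3.4456) → tip=(1.6577,1.8002,0.6171)

1.658 1.800 0.617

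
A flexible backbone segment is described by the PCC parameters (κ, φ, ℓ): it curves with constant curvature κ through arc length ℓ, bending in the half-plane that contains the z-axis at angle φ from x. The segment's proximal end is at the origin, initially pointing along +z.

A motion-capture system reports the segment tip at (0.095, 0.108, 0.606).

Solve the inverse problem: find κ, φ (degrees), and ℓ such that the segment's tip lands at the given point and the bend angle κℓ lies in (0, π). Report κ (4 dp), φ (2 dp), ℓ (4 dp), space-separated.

ρ = √(x²+y²) = √(0.095² + 0.108²) = 0.14384
φ = atan2(y, x) mod 360° = atan2(0.108, 0.095) = 48.6642°
|p|² = ρ² + z² = 0.14384² + 0.606² = 0.38793
κ = 2ρ / |p|² = 2×0.14384 / 0.38793 = 0.74157
θ = 2·atan2(ρ, z) = 2·atan2(0.14384, 0.606) = 0.46608 rad
ℓ = θ/κ = 0.46608/0.74157 = 0.62851

0.7416 48.66 0.6285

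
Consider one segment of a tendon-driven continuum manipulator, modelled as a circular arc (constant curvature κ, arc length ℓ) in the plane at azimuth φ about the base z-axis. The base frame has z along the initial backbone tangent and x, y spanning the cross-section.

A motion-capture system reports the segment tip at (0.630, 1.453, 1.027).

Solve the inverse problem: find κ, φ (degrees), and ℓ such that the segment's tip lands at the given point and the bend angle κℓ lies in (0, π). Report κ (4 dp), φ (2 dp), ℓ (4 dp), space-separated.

0.8890 66.56 2.2395

ρ = √(x²+y²) = √(0.630² + 1.453²) = 1.58370
φ = atan2(y, x) mod 360° = atan2(1.453, 0.630) = 66.5591°
|p|² = ρ² + z² = 1.58370² + 1.027² = 3.56284
κ = 2ρ / |p|² = 2×1.58370 / 3.56284 = 0.88901
θ = 2·atan2(ρ, z) = 2·atan2(1.58370, 1.027) = 1.99098 rad
ℓ = θ/κ = 1.99098/0.88901 = 2.23954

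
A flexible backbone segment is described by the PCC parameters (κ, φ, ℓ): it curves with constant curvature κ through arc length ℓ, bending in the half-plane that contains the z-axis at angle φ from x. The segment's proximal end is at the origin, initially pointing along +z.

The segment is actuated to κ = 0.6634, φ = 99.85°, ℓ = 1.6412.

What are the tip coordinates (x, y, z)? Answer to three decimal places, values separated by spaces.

θ = κ·ℓ = 0.6634 × 1.6412 = 1.08877 rad
ρ = (1 − cos θ)/κ = (1 − 0.46357)/0.6634 = 0.80860
z = sin θ / κ = 0.88606/0.6634 = 1.33563
x = ρ cos φ = 0.80860 × cos(99.85°) = -0.13833
y = ρ sin φ = 0.80860 × sin(99.85°) = 0.79668

-0.138 0.797 1.336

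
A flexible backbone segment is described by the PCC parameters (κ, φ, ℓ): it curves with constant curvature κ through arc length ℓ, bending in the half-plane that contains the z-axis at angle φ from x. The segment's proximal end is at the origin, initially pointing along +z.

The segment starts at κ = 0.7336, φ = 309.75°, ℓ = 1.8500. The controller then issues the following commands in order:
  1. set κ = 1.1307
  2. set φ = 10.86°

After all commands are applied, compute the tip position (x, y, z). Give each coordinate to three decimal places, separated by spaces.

initial: κ=0.7336, φ=309.75°, ℓ=1.8500
cmd 1: set κ=1.1307 → (κ,φ,ℓ)=(1.1307,309.75°,1.8500) → tip=(0.8470,-1.0184,0.7671)
cmd 2: set φ=10.86° → (κ,φ,ℓ)=(1.1307,10.86°,1.8500) → tip=(1.3009,0.2496,0.7671)

1.301 0.250 0.767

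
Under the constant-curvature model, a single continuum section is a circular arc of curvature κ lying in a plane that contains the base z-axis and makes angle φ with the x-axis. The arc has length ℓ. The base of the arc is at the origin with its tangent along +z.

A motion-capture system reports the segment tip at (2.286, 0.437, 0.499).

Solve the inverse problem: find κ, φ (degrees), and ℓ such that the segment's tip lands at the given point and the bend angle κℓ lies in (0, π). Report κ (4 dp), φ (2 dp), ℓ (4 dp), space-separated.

ρ = √(x²+y²) = √(2.286² + 0.437²) = 2.32739
φ = atan2(y, x) mod 360° = atan2(0.437, 2.286) = 10.8223°
|p|² = ρ² + z² = 2.32739² + 0.499² = 5.66577
κ = 2ρ / |p|² = 2×2.32739 / 5.66577 = 0.82156
θ = 2·atan2(ρ, z) = 2·atan2(2.32739, 0.499) = 2.71918 rad
ℓ = θ/κ = 2.71918/0.82156 = 3.30976

0.8216 10.82 3.3098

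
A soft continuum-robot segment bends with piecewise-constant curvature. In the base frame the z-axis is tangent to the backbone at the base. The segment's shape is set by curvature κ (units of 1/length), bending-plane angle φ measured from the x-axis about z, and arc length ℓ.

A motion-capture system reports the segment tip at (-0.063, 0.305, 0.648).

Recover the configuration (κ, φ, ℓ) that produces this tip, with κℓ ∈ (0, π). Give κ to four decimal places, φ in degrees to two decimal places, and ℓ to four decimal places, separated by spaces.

1.2050 101.67 0.7436

ρ = √(x²+y²) = √(-0.063² + 0.305²) = 0.31144
φ = atan2(y, x) mod 360° = atan2(0.305, -0.063) = 101.6707°
|p|² = ρ² + z² = 0.31144² + 0.648² = 0.51690
κ = 2ρ / |p|² = 2×0.31144 / 0.51690 = 1.20503
θ = 2·atan2(ρ, z) = 2·atan2(0.31144, 0.648) = 0.89604 rad
ℓ = θ/κ = 0.89604/1.20503 = 0.74358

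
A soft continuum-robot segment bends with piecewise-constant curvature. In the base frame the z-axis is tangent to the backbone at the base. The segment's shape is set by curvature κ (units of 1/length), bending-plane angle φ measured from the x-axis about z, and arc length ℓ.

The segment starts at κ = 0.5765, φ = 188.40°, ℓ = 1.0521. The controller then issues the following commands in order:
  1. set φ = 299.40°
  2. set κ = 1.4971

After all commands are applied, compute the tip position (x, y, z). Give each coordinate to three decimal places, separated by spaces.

0.329 -0.584 0.668

initial: κ=0.5765, φ=188.40°, ℓ=1.0521
cmd 1: set φ=299.40° → (κ,φ,ℓ)=(0.5765,299.40°,1.0521) → tip=(0.1519,-0.2696,0.9888)
cmd 2: set κ=1.4971 → (κ,φ,ℓ)=(1.4971,299.40°,1.0521) → tip=(0.3293,-0.5844,0.6680)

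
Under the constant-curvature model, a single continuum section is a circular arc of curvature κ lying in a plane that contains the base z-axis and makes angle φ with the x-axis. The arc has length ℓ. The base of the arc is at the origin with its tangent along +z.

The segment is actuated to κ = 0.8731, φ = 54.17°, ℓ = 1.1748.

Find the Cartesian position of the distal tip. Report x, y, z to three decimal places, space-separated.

0.323 0.447 0.979

θ = κ·ℓ = 0.8731 × 1.1748 = 1.02572 rad
ρ = (1 − cos θ)/κ = (1 − 0.51849)/0.8731 = 0.55150
z = sin θ / κ = 0.85509/0.8731 = 0.97937
x = ρ cos φ = 0.55150 × cos(54.17°) = 0.32284
y = ρ sin φ = 0.55150 × sin(54.17°) = 0.44713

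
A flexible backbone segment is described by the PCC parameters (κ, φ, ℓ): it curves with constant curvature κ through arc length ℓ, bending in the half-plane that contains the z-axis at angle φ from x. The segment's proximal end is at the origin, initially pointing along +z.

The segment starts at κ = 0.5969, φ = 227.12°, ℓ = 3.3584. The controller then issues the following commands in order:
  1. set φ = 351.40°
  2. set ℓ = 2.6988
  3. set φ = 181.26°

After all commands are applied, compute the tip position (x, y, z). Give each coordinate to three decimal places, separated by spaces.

initial: κ=0.5969, φ=227.12°, ℓ=3.3584
cmd 1: set φ=351.40° → (κ,φ,ℓ)=(0.5969,351.40°,3.3584) → tip=(2.3528,-0.3558,1.5201)
cmd 2: set ℓ=2.6988 → (κ,φ,ℓ)=(0.5969,351.40°,2.6988) → tip=(1.7229,-0.2606,1.6740)
cmd 3: set φ=181.26° → (κ,φ,ℓ)=(0.5969,181.26°,2.6988) → tip=(-1.7421,-0.0383,1.6740)

-1.742 -0.038 1.674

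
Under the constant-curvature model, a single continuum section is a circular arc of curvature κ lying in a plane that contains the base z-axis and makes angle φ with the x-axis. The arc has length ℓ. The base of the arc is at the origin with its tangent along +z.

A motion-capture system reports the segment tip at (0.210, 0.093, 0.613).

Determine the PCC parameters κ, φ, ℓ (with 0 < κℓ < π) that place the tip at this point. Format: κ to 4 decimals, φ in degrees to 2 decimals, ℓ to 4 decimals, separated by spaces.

ρ = √(x²+y²) = √(0.210² + 0.093²) = 0.22967
φ = atan2(y, x) mod 360° = atan2(0.093, 0.210) = 23.8865°
|p|² = ρ² + z² = 0.22967² + 0.613² = 0.42852
κ = 2ρ / |p|² = 2×0.22967 / 0.42852 = 1.07193
θ = 2·atan2(ρ, z) = 2·atan2(0.22967, 0.613) = 0.71696 rad
ℓ = θ/κ = 0.71696/1.07193 = 0.66885

1.0719 23.89 0.6688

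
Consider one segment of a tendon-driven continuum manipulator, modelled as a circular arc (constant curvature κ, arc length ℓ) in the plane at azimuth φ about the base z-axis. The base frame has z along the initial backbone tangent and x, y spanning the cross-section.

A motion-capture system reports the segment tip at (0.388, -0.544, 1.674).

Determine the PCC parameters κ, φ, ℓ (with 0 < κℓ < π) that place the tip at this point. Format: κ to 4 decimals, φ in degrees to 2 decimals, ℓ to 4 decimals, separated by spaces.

ρ = √(x²+y²) = √(0.388² + -0.544²) = 0.66819
φ = atan2(y, x) mod 360° = atan2(-0.544, 0.388) = 305.4978°
|p|² = ρ² + z² = 0.66819² + 1.674² = 3.24876
κ = 2ρ / |p|² = 2×0.66819 / 3.24876 = 0.41135
θ = 2·atan2(ρ, z) = 2·atan2(0.66819, 1.674) = 0.75956 rad
ℓ = θ/κ = 0.75956/0.41135 = 1.84650

0.4114 305.50 1.8465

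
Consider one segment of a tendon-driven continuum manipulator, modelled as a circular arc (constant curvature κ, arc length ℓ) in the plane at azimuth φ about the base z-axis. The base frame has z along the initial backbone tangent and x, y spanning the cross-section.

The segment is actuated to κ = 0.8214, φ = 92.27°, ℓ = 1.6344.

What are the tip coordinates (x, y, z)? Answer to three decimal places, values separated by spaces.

-0.037 0.941 1.186

θ = κ·ℓ = 0.8214 × 1.6344 = 1.34250 rad
ρ = (1 − cos θ)/κ = (1 − 0.22632)/0.8214 = 0.94190
z = sin θ / κ = 0.97405/0.8214 = 1.18584
x = ρ cos φ = 0.94190 × cos(92.27°) = -0.03731
y = ρ sin φ = 0.94190 × sin(92.27°) = 0.94116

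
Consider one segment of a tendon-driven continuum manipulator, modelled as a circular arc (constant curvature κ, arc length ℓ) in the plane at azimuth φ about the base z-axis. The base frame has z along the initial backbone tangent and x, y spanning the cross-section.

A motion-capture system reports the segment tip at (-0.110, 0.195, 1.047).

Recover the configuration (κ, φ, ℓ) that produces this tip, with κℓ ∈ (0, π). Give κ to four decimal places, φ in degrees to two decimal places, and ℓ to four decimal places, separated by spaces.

0.3906 119.43 1.0786

ρ = √(x²+y²) = √(-0.110² + 0.195²) = 0.22389
φ = atan2(y, x) mod 360° = atan2(0.195, -0.110) = 119.4275°
|p|² = ρ² + z² = 0.22389² + 1.047² = 1.14633
κ = 2ρ / |p|² = 2×0.22389 / 1.14633 = 0.39061
θ = 2·atan2(ρ, z) = 2·atan2(0.22389, 1.047) = 0.42133 rad
ℓ = θ/κ = 0.42133/0.39061 = 1.07863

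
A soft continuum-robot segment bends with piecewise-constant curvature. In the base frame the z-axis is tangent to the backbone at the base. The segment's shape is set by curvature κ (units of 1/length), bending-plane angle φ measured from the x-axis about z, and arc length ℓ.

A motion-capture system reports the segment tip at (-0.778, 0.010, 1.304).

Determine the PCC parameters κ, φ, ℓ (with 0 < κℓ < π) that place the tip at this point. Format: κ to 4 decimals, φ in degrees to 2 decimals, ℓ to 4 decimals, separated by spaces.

0.6749 179.26 1.5943

ρ = √(x²+y²) = √(-0.778² + 0.010²) = 0.77806
φ = atan2(y, x) mod 360° = atan2(0.010, -0.778) = 179.2636°
|p|² = ρ² + z² = 0.77806² + 1.304² = 2.30580
κ = 2ρ / |p|² = 2×0.77806 / 2.30580 = 0.67488
θ = 2·atan2(ρ, z) = 2·atan2(0.77806, 1.304) = 1.07594 rad
ℓ = θ/κ = 1.07594/0.67488 = 1.59428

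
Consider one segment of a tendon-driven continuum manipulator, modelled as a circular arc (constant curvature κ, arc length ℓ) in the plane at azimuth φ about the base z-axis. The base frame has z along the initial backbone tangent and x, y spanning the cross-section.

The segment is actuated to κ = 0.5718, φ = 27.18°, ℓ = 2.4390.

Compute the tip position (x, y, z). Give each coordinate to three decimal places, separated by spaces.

θ = κ·ℓ = 0.5718 × 2.4390 = 1.39462 rad
ρ = (1 − cos θ)/κ = (1 − 0.17527)/0.5718 = 1.44235
z = sin θ / κ = 0.98452/0.5718 = 1.72179
x = ρ cos φ = 1.44235 × cos(27.18°) = 1.28308
y = ρ sin φ = 1.44235 × sin(27.18°) = 0.65885

1.283 0.659 1.722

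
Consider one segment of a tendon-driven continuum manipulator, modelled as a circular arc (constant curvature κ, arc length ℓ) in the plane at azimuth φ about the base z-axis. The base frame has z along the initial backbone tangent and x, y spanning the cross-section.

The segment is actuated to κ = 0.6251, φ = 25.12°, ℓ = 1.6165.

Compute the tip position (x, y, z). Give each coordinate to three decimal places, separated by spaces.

θ = κ·ℓ = 0.6251 × 1.6165 = 1.01047 rad
ρ = (1 − cos θ)/κ = (1 − 0.53146)/0.6251 = 0.74955
z = sin θ / κ = 0.84708/0.6251 = 1.35512
x = ρ cos φ = 0.74955 × cos(25.12°) = 0.67865
y = ρ sin φ = 0.74955 × sin(25.12°) = 0.31819

0.679 0.318 1.355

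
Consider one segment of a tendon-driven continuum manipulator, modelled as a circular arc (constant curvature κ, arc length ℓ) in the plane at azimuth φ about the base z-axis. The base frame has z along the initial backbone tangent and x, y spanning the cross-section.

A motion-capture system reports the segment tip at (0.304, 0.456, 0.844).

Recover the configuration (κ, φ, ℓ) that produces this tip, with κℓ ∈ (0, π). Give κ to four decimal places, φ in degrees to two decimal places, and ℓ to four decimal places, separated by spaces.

1.0824 56.31 1.0642

ρ = √(x²+y²) = √(0.304² + 0.456²) = 0.54804
φ = atan2(y, x) mod 360° = atan2(0.456, 0.304) = 56.3099°
|p|² = ρ² + z² = 0.54804² + 0.844² = 1.01269
κ = 2ρ / |p|² = 2×0.54804 / 1.01269 = 1.08235
θ = 2·atan2(ρ, z) = 2·atan2(0.54804, 0.844) = 1.15182 rad
ℓ = θ/κ = 1.15182/1.08235 = 1.06418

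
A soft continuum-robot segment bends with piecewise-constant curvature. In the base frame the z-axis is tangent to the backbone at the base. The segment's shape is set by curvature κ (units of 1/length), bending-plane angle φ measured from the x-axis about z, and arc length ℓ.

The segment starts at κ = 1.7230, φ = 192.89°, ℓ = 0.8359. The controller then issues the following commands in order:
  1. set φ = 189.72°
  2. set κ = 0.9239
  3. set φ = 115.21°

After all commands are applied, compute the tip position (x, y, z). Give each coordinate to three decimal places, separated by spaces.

-0.131 0.278 0.755

initial: κ=1.7230, φ=192.89°, ℓ=0.8359
cmd 1: set φ=189.72° → (κ,φ,ℓ)=(1.7230,189.72°,0.8359) → tip=(-0.4976,-0.0852,0.5754)
cmd 2: set κ=0.9239 → (κ,φ,ℓ)=(0.9239,189.72°,0.8359) → tip=(-0.3026,-0.0518,0.7553)
cmd 3: set φ=115.21° → (κ,φ,ℓ)=(0.9239,115.21°,0.8359) → tip=(-0.1308,0.2778,0.7553)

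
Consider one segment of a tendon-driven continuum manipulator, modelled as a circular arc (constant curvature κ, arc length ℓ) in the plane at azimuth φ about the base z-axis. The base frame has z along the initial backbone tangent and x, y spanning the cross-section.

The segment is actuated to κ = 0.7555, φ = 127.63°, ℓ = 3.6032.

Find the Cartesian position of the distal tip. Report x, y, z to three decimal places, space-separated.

θ = κ·ℓ = 0.7555 × 3.6032 = 2.72222 rad
ρ = (1 − cos θ)/κ = (1 − -0.91334)/0.7555 = 2.53255
z = sin θ / κ = 0.40719/0.7555 = 0.53897
x = ρ cos φ = 2.53255 × cos(127.63°) = -1.54628
y = ρ sin φ = 2.53255 × sin(127.63°) = 2.00571

-1.546 2.006 0.539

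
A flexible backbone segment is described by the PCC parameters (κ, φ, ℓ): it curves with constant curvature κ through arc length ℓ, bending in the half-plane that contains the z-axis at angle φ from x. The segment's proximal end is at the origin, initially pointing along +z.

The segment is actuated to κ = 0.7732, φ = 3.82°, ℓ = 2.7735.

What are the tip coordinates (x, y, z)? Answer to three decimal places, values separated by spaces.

θ = κ·ℓ = 0.7732 × 2.7735 = 2.14447 rad
ρ = (1 − cos θ)/κ = (1 − -0.54272)/0.7732 = 1.99524
z = sin θ / κ = 0.83991/0.7732 = 1.08628
x = ρ cos φ = 1.99524 × cos(3.82°) = 1.99081
y = ρ sin φ = 1.99524 × sin(3.82°) = 0.13293

1.991 0.133 1.086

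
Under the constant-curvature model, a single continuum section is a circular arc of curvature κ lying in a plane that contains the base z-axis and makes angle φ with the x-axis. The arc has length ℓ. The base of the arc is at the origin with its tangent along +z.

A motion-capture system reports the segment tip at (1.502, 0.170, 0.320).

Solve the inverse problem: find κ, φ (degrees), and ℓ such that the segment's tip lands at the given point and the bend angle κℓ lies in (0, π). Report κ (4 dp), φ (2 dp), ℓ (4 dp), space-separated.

1.2664 6.46 2.1513

ρ = √(x²+y²) = √(1.502² + 0.170²) = 1.51159
φ = atan2(y, x) mod 360° = atan2(0.170, 1.502) = 6.4574°
|p|² = ρ² + z² = 1.51159² + 0.320² = 2.38730
κ = 2ρ / |p|² = 2×1.51159 / 2.38730 = 1.26636
θ = 2·atan2(ρ, z) = 2·atan2(1.51159, 0.320) = 2.72436 rad
ℓ = θ/κ = 2.72436/1.26636 = 2.15133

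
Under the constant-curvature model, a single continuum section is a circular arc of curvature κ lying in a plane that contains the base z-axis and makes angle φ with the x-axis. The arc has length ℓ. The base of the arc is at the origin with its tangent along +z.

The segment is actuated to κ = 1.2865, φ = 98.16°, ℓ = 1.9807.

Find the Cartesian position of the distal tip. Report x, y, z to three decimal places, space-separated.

θ = κ·ℓ = 1.2865 × 1.9807 = 2.54817 rad
ρ = (1 − cos θ)/κ = (1 − -0.82903)/1.2865 = 1.42171
z = sin θ / κ = 0.55920/1.2865 = 0.43467
x = ρ cos φ = 1.42171 × cos(98.16°) = -0.20179
y = ρ sin φ = 1.42171 × sin(98.16°) = 1.40732

-0.202 1.407 0.435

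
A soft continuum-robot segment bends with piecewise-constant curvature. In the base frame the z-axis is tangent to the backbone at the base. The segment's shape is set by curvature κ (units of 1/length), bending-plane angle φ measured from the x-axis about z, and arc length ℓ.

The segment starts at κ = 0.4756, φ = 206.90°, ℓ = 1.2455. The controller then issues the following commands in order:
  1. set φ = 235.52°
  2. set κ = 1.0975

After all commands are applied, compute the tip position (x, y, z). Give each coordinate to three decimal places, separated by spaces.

initial: κ=0.4756, φ=206.90°, ℓ=1.2455
cmd 1: set φ=235.52° → (κ,φ,ℓ)=(0.4756,235.52°,1.2455) → tip=(-0.2028,-0.2953,1.1739)
cmd 2: set κ=1.0975 → (κ,φ,ℓ)=(1.0975,235.52°,1.2455) → tip=(-0.4114,-0.5990,0.8923)

-0.411 -0.599 0.892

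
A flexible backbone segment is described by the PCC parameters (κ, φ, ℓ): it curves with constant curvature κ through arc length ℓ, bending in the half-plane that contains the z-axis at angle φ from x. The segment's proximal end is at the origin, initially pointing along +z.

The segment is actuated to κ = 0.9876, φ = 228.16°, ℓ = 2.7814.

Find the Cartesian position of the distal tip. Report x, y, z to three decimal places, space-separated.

θ = κ·ℓ = 0.9876 × 2.7814 = 2.74691 rad
ρ = (1 − cos θ)/κ = (1 − -0.92312)/0.9876 = 1.94726
z = sin θ / κ = 0.38451/0.9876 = 0.38934
x = ρ cos φ = 1.94726 × cos(228.16°) = -1.29893
y = ρ sin φ = 1.94726 × sin(228.16°) = -1.45073

-1.299 -1.451 0.389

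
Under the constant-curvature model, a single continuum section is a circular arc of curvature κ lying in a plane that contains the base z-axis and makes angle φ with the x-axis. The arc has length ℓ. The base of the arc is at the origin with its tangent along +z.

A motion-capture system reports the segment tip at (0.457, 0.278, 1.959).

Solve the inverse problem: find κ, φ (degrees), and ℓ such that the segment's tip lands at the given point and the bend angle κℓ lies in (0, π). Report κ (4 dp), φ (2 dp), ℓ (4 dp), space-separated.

0.2594 31.31 2.0550

ρ = √(x²+y²) = √(0.457² + 0.278²) = 0.53491
φ = atan2(y, x) mod 360° = atan2(0.278, 0.457) = 31.3128°
|p|² = ρ² + z² = 0.53491² + 1.959² = 4.12381
κ = 2ρ / |p|² = 2×0.53491 / 4.12381 = 0.25943
θ = 2·atan2(ρ, z) = 2·atan2(0.53491, 1.959) = 0.53311 rad
ℓ = θ/κ = 0.53311/0.25943 = 2.05497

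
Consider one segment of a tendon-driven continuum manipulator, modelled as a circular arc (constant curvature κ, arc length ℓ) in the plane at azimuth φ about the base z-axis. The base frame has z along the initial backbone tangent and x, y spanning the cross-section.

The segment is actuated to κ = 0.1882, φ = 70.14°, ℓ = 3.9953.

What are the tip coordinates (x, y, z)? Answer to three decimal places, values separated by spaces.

0.487 1.347 3.629

θ = κ·ℓ = 0.1882 × 3.9953 = 0.75192 rad
ρ = (1 − cos θ)/κ = (1 − 0.73038)/0.1882 = 1.43261
z = sin θ / κ = 0.68304/0.1882 = 3.62933
x = ρ cos φ = 1.43261 × cos(70.14°) = 0.48669
y = ρ sin φ = 1.43261 × sin(70.14°) = 1.34741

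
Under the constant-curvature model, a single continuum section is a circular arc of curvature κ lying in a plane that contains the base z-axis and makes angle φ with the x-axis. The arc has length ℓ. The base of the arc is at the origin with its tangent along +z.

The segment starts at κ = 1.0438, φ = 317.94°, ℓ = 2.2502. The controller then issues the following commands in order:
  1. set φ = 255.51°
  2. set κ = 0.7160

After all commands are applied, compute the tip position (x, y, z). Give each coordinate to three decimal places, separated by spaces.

initial: κ=1.0438, φ=317.94°, ℓ=2.2502
cmd 1: set φ=255.51° → (κ,φ,ℓ)=(1.0438,255.51°,2.2502) → tip=(-0.4079,-1.5786,0.6825)
cmd 2: set κ=0.7160 → (κ,φ,ℓ)=(0.7160,255.51°,2.2502) → tip=(-0.3636,-1.4068,1.3955)

-0.364 -1.407 1.396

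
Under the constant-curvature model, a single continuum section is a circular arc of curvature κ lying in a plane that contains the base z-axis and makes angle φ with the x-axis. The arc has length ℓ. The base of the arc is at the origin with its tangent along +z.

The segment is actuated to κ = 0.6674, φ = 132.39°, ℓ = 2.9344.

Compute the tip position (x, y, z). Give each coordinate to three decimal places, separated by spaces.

θ = κ·ℓ = 0.6674 × 2.9344 = 1.95842 rad
ρ = (1 − cos θ)/κ = (1 − -0.37799)/0.6674 = 2.06471
z = sin θ / κ = 0.92581/0.6674 = 1.38719
x = ρ cos φ = 2.06471 × cos(132.39°) = -1.39197
y = ρ sin φ = 2.06471 × sin(132.39°) = 1.52494

-1.392 1.525 1.387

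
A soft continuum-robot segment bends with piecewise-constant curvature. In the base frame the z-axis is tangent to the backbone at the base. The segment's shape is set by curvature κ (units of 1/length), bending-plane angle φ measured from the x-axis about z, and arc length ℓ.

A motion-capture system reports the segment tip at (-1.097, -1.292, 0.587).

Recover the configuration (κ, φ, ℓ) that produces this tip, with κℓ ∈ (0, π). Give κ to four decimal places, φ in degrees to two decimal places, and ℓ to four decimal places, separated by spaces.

ρ = √(x²+y²) = √(-1.097² + -1.292²) = 1.69490
φ = atan2(y, x) mod 360° = atan2(-1.292, -1.097) = 229.6664°
|p|² = ρ² + z² = 1.69490² + 0.587² = 3.21724
κ = 2ρ / |p|² = 2×1.69490 / 3.21724 = 1.05363
θ = 2·atan2(ρ, z) = 2·atan2(1.69490, 0.587) = 2.47478 rad
ℓ = θ/κ = 2.47478/1.05363 = 2.34881

1.0536 229.67 2.3488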